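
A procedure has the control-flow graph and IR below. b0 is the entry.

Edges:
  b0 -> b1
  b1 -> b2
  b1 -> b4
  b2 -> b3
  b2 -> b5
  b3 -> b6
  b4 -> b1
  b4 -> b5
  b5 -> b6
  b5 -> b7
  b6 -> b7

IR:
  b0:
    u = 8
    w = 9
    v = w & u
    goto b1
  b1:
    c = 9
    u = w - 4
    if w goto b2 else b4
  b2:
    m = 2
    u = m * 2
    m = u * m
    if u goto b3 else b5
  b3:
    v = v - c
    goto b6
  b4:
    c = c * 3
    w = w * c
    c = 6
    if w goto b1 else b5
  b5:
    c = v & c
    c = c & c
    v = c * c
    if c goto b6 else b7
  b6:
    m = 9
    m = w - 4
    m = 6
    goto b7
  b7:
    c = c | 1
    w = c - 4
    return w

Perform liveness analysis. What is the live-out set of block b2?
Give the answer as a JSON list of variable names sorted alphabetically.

Answer: ["c", "v", "w"]

Working:
Block summaries:
  b0 def {u,v,w} use ∅
  b1 def {c,u} use {w}
  b2 def {m,u} use ∅
  b3 def {v} use {c,v}
  b4 def {c,w} use {c,w}
  b5 def {c,v} use {c,v}
  b6 def {m} use {w}
  b7 def {c,w} use {c}

Live sets:
  b0: in=∅ out={v,w}
  b1: in={v,w} out={c,v,w}
  b2: in={c,v,w} out={c,v,w}
  b3: in={c,v,w} out={c,w}
  b4: in={c,v,w} out={c,v,w}
  b5: in={c,v,w} out={c,w}
  b6: in={c,w} out={c}
  b7: in={c} out=∅

live-out(b2) = ["c", "v", "w"]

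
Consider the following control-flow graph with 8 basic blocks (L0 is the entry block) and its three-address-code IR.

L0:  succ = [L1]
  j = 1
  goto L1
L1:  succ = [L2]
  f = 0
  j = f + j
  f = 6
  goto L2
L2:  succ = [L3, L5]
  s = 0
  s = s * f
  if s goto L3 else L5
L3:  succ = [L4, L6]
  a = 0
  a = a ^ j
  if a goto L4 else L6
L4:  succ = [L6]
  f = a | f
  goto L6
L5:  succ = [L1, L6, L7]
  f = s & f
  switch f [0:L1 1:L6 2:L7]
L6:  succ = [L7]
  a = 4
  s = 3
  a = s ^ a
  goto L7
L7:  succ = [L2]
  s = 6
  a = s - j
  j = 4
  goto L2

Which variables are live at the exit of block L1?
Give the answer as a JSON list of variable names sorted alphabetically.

Answer: ["f", "j"]

Derivation:
def/use:
  L0: {j} / ∅
  L1: {f,j} / {j}
  L2: {s} / {f}
  L3: {a} / {j}
  L4: {f} / {a,f}
  L5: {f} / {f,s}
  L6: {a,s} / ∅
  L7: {a,j,s} / {j}

Live sets:
  L0 li=∅ lo={j}
  L1 li={j} lo={f,j}
  L2 li={f,j} lo={f,j,s}
  L3 li={f,j} lo={a,f,j}
  L4 li={a,f,j} lo={f,j}
  L5 li={f,j,s} lo={f,j}
  L6 li={f,j} lo={f,j}
  L7 li={f,j} lo={f,j}

live-out(L1) = ["f", "j"]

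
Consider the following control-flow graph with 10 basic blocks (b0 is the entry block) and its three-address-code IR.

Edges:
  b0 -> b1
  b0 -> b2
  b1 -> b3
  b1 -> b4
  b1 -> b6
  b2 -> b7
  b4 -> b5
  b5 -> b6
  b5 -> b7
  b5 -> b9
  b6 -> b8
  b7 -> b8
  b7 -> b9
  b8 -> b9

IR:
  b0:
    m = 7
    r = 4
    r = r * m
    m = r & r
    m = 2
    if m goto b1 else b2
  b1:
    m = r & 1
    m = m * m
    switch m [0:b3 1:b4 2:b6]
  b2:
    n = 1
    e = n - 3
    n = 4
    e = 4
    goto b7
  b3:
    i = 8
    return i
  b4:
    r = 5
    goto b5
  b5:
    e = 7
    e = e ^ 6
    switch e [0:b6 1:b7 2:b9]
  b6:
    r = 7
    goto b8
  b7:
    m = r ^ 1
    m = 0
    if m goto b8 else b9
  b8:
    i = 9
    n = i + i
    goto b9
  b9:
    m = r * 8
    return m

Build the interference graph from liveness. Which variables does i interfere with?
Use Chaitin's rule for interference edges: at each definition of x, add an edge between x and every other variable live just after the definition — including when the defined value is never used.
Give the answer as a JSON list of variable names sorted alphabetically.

Answer: ["r"]

Working:
Block summaries:
  b0 def {m,r} use ∅
  b1 def {m} use {r}
  b2 def {e,n} use ∅
  b3 def {i} use ∅
  b4 def {r} use ∅
  b5 def {e} use ∅
  b6 def {r} use ∅
  b7 def {m} use {r}
  b8 def {i,n} use ∅
  b9 def {m} use {r}

Backward fixpoint:
  live b0: ∅→{r}
  live b1: {r}→∅
  live b2: {r}→{r}
  live b3: ∅→∅
  live b4: ∅→{r}
  live b5: {r}→{r}
  live b6: ∅→{r}
  live b7: {r}→{r}
  live b8: {r}→{r}
  live b9: {r}→∅

Interference:
  e — {r}
  i — {r}
  m — {r}
  n — {r}
  r — {e,i,m,n}

N(i) = ["r"]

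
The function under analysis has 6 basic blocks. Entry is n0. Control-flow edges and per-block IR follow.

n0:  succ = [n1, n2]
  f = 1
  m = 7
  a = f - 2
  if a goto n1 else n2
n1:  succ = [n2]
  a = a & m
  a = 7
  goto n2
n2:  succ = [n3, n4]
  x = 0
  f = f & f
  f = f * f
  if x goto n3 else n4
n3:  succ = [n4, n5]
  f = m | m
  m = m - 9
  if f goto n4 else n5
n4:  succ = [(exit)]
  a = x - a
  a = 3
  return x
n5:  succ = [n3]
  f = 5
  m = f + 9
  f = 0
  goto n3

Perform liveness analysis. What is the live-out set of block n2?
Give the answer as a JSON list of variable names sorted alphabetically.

Per-block:
  n0: def={a,f,m} ue=∅
  n1: def={a} ue={a,m}
  n2: def={f,x} ue={f}
  n3: def={f,m} ue={m}
  n4: def={a} ue={a,x}
  n5: def={f,m} ue=∅

Backward fixpoint:
  n0 li=∅ lo={a,f,m}
  n1 li={a,f,m} lo={a,f,m}
  n2 li={a,f,m} lo={a,m,x}
  n3 li={a,m,x} lo={a,x}
  n4 li={a,x} lo=∅
  n5 li={a,x} lo={a,m,x}

live-out(n2) = ["a", "m", "x"]

Answer: ["a", "m", "x"]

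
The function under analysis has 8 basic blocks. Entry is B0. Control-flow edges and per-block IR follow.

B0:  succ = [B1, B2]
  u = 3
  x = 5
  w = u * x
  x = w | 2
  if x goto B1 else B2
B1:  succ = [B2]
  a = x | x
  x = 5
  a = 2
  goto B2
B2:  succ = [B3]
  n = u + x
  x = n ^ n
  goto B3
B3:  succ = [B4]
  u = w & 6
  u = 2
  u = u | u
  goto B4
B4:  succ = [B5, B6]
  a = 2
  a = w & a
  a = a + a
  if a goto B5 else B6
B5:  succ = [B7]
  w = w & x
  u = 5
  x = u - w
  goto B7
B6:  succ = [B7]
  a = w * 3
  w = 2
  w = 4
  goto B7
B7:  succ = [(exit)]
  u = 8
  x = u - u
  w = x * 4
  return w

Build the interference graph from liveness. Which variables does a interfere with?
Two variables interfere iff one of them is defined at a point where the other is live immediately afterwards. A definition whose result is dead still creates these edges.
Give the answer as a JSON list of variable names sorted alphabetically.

Answer: ["u", "w", "x"]

Derivation:
def/use:
  B0 def {u,w,x} use ∅
  B1 def {a,x} use {x}
  B2 def {n,x} use {u,x}
  B3 def {u} use {w}
  B4 def {a} use {w}
  B5 def {u,w,x} use {w,x}
  B6 def {a,w} use {w}
  B7 def {u,w,x} use ∅

Live sets:
  B0: in=∅ out={u,w,x}
  B1: in={u,w,x} out={u,w,x}
  B2: in={u,w,x} out={w,x}
  B3: in={w,x} out={w,x}
  B4: in={w,x} out={w,x}
  B5: in={w,x} out=∅
  B6: in={w} out=∅
  B7: in=∅ out=∅

Interfere edges:
  a↔{u,w,x}
  n↔{w}
  u↔{a,w,x}
  w↔{a,n,u,x}
  x↔{a,u,w}

N(a) = ["u", "w", "x"]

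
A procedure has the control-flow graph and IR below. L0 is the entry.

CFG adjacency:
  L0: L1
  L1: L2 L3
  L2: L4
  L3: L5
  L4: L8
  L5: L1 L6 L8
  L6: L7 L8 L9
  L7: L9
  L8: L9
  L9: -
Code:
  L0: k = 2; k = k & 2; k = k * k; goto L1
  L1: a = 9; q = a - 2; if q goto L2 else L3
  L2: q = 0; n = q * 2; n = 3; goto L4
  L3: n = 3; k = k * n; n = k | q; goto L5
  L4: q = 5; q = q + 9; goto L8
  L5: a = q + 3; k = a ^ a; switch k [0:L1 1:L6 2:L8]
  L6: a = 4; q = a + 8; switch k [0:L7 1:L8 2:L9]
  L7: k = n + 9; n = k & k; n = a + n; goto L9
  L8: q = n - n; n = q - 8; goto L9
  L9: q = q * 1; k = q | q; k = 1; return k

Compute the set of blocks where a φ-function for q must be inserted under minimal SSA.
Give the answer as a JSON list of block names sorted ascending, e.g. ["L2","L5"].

Answer: ["L1", "L8", "L9"]

Analysis:
idom tree: L1←L0 L2←L1 L3←L1 L4←L2 L5←L3 L6←L5 L7←L6 L8←L1 L9←L1
Dom at joins:
  L1: preds {L0,L5}: {L0} ∩ {L0,L1,L3,L5} = {L0}; idom=L0
  L8: preds {L4,L5,L6}: {L0,L1,L2,L4} ∩ {L0,L1,L3,L5} ∩ {L0,L1,L3,L5,L6} = {L0,L1}; idom=L1
  L9: preds {L6,L7,L8}: {L0,L1,L3,L5,L6} ∩ {L0,L1,L3,L5,L6,L7} ∩ {L0,L1,L8} = {L0,L1}; idom=L1

Frontier:
  join L1 pred L0: · stop@L0
  join L1 pred L5: L5→L3→L1 stop@L0
  join L8 pred L4: L4→L2 stop@L1
  join L8 pred L5: L5→L3 stop@L1
  join L8 pred L6: L6→L5→L3 stop@L1
  join L9 pred L6: L6→L5→L3 stop@L1
  join L9 pred L7: L7→L6→L5→L3 stop@L1
  join L9 pred L8: L8 stop@L1
  DF(L0)=∅
  DF(L1)={L1}
  DF(L2)={L8}
  DF(L3)={L1,L8,L9}
  DF(L4)={L8}
  DF(L5)={L1,L8,L9}
  DF(L6)={L8,L9}
  DF(L7)={L9}
  DF(L8)={L9}
  DF(L9)=∅

φ for q: defs {L1,L2,L4,L6,L8,L9}
  DF⁺ = {L1,L8,L9}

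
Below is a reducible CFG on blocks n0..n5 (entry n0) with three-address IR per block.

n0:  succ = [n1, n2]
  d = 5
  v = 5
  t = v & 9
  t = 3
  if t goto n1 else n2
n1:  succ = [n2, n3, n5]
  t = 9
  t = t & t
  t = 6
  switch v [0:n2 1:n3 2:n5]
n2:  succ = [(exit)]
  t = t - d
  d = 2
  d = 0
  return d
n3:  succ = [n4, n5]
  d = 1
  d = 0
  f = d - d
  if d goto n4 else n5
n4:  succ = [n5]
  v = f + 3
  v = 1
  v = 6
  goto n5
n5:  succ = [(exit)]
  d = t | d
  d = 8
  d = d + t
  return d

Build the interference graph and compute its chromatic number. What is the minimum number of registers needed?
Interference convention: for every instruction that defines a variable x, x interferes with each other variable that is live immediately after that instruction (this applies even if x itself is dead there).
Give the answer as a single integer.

def/use:
  n0 def {d,t,v} use ∅
  n1 def {t} use {v}
  n2 def {d,t} use {d,t}
  n3 def {d,f} use ∅
  n4 def {v} use {f}
  n5 def {d} use {d,t}

Liveness:
  live n0: ∅→{d,t,v}
  live n1: {d,v}→{d,t}
  live n2: {d,t}→∅
  live n3: {t}→{d,f,t}
  live n4: {d,f,t}→{d,t}
  live n5: {d,t}→∅

Conflict graph:
  d — {f,t,v}
  f — {d,t}
  t — {d,f,v}
  v — {d,t}

Registers:
  {d,f,t} pairwise interfere (3-clique) ⇒ χ ≥ 3
  3-colouring: R0={d}  R1={t}  R2={f,v}
  χ = 3

Answer: 3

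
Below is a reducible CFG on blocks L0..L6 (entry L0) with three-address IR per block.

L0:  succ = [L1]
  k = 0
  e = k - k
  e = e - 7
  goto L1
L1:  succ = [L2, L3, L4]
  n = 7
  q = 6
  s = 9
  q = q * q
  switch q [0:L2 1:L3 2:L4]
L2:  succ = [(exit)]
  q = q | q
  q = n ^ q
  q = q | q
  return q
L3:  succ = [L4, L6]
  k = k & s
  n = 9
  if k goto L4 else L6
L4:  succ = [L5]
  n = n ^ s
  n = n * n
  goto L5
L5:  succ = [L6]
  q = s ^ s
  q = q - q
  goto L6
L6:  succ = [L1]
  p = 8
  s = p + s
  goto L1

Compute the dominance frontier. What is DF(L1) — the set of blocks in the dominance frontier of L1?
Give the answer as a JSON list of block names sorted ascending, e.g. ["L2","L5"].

Answer: ["L1"]

Analysis:
idom tree: L1←L0 L2←L1 L3←L1 L4←L1 L5←L4 L6←L1
Join-block Dom:
  L1: preds {L0,L6}: {L0} ∩ {L0,L1,L6} = {L0}; idom=L0
  L4: preds {L1,L3}: {L0,L1} ∩ {L0,L1,L3} = {L0,L1}; idom=L1
  L6: preds {L3,L5}: {L0,L1,L3} ∩ {L0,L1,L4,L5} = {L0,L1}; idom=L1

Frontier:
  join L1 pred L0: · stop@L0
  join L1 pred L6: L6→L1 stop@L0
  join L4 pred L1: · stop@L1
  join L4 pred L3: L3 stop@L1
  join L6 pred L3: L3 stop@L1
  join L6 pred L5: L5→L4 stop@L1
  L0: DF=∅
  L1: DF={L1}
  L2: DF=∅
  L3: DF={L4,L6}
  L4: DF={L6}
  L5: DF={L6}
  L6: DF={L1}

DF(L1) = ["L1"]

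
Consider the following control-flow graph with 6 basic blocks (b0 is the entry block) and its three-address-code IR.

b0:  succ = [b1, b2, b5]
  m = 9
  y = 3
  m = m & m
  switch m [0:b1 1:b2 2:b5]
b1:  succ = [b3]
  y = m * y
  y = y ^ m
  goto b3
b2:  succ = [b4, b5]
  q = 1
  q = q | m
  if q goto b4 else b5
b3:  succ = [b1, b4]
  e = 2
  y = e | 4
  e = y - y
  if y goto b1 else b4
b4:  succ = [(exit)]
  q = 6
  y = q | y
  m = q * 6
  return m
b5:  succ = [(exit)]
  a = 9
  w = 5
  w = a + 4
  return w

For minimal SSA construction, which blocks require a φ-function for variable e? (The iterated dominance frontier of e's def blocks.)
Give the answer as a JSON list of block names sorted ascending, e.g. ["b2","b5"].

Answer: ["b1", "b4"]

Derivation:
idom tree: b1←b0 b2←b0 b3←b1 b4←b0 b5←b0
Dom at joins:
  b1: preds {b0,b3}: {b0} ∩ {b0,b1,b3} = {b0}; idom=b0
  b4: preds {b2,b3}: {b0,b2} ∩ {b0,b1,b3} = {b0}; idom=b0
  b5: preds {b0,b2}: {b0} ∩ {b0,b2} = {b0}; idom=b0

DF walk-up:
  join b1 pred b0: · stop@b0
  join b1 pred b3: b3→b1 stop@b0
  join b4 pred b2: b2 stop@b0
  join b4 pred b3: b3→b1 stop@b0
  join b5 pred b0: · stop@b0
  join b5 pred b2: b2 stop@b0
  b0 → ∅
  b1 → {b1,b4}
  b2 → {b4,b5}
  b3 → {b1,b4}
  b4 → ∅
  b5 → ∅

φ for e: defs {b3}
  DF⁺ = {b1,b4}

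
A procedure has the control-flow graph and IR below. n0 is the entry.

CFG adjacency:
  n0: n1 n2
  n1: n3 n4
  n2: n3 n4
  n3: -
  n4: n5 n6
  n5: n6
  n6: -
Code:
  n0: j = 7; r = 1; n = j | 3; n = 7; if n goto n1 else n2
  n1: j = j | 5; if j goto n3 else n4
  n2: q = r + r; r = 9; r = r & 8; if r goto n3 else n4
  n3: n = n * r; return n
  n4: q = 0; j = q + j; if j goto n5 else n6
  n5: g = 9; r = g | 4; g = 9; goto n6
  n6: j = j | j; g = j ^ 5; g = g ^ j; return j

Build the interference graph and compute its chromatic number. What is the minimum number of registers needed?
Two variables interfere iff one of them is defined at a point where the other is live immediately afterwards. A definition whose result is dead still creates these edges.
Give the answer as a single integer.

Block summaries:
  n0: def={j,n,r} ue=∅
  n1: def={j} ue={j}
  n2: def={q,r} ue={r}
  n3: def={n} ue={n,r}
  n4: def={j,q} ue={j}
  n5: def={g,r} ue=∅
  n6: def={g,j} ue={j}

Liveness:
  n0: in=∅ out={j,n,r}
  n1: in={j,n,r} out={j,n,r}
  n2: in={j,n,r} out={j,n,r}
  n3: in={n,r} out=∅
  n4: in={j} out={j}
  n5: in={j} out={j}
  n6: in={j} out=∅

Interfere edges:
  g — {j}
  j — {g,n,q,r}
  n — {j,q,r}
  q — {j,n}
  r — {j,n}

Colouring:
  {j,n,q} pairwise interfere (3-clique) ⇒ χ ≥ 3
  assign g→c1 j→c0 n→c1 q→c2 r→c2 — no edge inside a register ⇒ χ ≤ 3
  χ = 3

Answer: 3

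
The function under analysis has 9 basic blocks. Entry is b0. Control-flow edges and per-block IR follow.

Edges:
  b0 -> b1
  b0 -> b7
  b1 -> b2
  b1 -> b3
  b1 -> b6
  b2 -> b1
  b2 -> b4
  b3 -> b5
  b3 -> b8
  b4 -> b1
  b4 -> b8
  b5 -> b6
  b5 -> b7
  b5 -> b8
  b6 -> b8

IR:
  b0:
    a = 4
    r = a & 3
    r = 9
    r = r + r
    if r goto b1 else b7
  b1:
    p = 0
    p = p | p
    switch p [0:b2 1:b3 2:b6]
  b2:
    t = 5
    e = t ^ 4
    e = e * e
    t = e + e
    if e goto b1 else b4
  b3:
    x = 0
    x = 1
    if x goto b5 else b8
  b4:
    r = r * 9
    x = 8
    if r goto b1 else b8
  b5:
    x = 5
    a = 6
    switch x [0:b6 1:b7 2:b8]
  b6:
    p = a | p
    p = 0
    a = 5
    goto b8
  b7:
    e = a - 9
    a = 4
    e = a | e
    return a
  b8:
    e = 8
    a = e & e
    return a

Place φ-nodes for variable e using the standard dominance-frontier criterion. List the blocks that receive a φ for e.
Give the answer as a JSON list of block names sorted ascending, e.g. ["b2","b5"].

Answer: ["b1", "b7", "b8"]

Working:
idom tree: b1←b0 b2←b1 b3←b1 b4←b2 b5←b3 b6←b1 b7←b0 b8←b1
Dom∩ at merges:
  b1: preds {b0,b2,b4}: {b0} ∩ {b0,b1,b2} ∩ {b0,b1,b2,b4} = {b0}; idom=b0
  b6: preds {b1,b5}: {b0,b1} ∩ {b0,b1,b3,b5} = {b0,b1}; idom=b1
  b7: preds {b0,b5}: {b0} ∩ {b0,b1,b3,b5} = {b0}; idom=b0
  b8: preds {b3,b4,b5,b6}: {b0,b1,b3} ∩ {b0,b1,b2,b4} ∩ {b0,b1,b3,b5} ∩ {b0,b1,b6} = {b0,b1}; idom=b1

DF walk-up:
  join b1 pred b0: · stop@b0
  join b1 pred b2: b2→b1 stop@b0
  join b1 pred b4: b4→b2→b1 stop@b0
  join b6 pred b1: · stop@b1
  join b6 pred b5: b5→b3 stop@b1
  join b7 pred b0: · stop@b0
  join b7 pred b5: b5→b3→b1 stop@b0
  join b8 pred b3: b3 stop@b1
  join b8 pred b4: b4→b2 stop@b1
  join b8 pred b5: b5→b3 stop@b1
  join b8 pred b6: b6 stop@b1
  b0 → ∅
  b1 → {b1,b7}
  b2 → {b1,b8}
  b3 → {b6,b7,b8}
  b4 → {b1,b8}
  b5 → {b6,b7,b8}
  b6 → {b8}
  b7 → ∅
  b8 → ∅

φ for e: defs {b2,b7,b8}
  DF⁺ = {b1,b7,b8}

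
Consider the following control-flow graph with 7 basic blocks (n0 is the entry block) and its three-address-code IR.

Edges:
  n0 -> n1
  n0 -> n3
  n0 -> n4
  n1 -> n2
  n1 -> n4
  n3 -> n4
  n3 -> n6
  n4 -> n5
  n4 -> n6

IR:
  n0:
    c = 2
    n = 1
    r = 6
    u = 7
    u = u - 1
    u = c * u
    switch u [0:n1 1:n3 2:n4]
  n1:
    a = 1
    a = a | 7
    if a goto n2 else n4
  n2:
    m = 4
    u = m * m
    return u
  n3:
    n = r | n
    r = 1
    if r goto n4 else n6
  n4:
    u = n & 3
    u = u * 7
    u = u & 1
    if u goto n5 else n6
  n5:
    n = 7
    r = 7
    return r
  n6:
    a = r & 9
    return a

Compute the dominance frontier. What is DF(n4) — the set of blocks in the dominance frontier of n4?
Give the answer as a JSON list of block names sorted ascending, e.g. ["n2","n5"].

idom tree: n1←n0 n2←n1 n3←n0 n4←n0 n5←n4 n6←n0
Dom∩ at merges:
  n4: preds {n0,n1,n3}: {n0} ∩ {n0,n1} ∩ {n0,n3} = {n0}; idom=n0
  n6: preds {n3,n4}: {n0,n3} ∩ {n0,n4} = {n0}; idom=n0

DF walk-up:
  n4←n0: walk · to n0
  n4←n1: walk n1 to n0
  n4←n3: walk n3 to n0
  n6←n3: walk n3 to n0
  n6←n4: walk n4 to n0
  n0 → ∅
  n1 → {n4}
  n2 → ∅
  n3 → {n4,n6}
  n4 → {n6}
  n5 → ∅
  n6 → ∅

DF(n4) = ["n6"]

Answer: ["n6"]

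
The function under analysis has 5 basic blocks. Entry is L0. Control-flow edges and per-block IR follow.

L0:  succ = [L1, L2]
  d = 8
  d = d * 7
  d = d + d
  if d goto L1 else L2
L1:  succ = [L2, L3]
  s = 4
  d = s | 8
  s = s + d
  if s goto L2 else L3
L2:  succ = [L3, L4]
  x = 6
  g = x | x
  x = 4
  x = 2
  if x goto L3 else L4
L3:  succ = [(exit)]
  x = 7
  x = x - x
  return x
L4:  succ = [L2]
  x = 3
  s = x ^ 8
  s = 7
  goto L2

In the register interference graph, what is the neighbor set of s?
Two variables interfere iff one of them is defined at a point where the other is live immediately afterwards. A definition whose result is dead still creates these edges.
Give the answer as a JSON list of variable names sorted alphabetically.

Answer: ["d"]

Working:
def/use:
  L0: def={d} ue=∅
  L1: def={d,s} ue=∅
  L2: def={g,x} ue=∅
  L3: def={x} ue=∅
  L4: def={s,x} ue=∅

Liveness:
  L0: in=∅ out=∅
  L1: in=∅ out=∅
  L2: in=∅ out=∅
  L3: in=∅ out=∅
  L4: in=∅ out=∅

Interfere edges:
  d: {s}
  g: ∅
  s: {d}
  x: ∅

N(s) = ["d"]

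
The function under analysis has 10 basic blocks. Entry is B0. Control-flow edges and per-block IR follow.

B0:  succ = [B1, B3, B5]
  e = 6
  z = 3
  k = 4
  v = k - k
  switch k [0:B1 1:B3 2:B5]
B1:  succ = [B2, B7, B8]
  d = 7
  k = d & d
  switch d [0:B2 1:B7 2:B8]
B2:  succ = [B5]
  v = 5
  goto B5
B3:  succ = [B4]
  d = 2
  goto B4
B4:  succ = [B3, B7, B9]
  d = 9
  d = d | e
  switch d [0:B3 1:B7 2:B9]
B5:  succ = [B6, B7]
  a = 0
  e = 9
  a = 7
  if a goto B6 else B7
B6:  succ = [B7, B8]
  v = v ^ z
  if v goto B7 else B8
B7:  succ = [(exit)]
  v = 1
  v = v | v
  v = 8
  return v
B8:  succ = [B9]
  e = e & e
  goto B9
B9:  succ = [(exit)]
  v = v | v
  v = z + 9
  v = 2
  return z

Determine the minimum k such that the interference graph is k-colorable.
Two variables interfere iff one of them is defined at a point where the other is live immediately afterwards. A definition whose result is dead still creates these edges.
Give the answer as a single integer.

Answer: 5

Analysis:
Per-block:
  B0 def {e,k,v,z} use ∅
  B1 def {d,k} use ∅
  B2 def {v} use ∅
  B3 def {d} use ∅
  B4 def {d} use {e}
  B5 def {a,e} use ∅
  B6 def {v} use {v,z}
  B7 def {v} use ∅
  B8 def {e} use {e}
  B9 def {v} use {v,z}

Liveness:
  live B0: ∅→{e,v,z}
  live B1: {e,v,z}→{e,v,z}
  live B2: {z}→{v,z}
  live B3: {e,v,z}→{e,v,z}
  live B4: {e,v,z}→{e,v,z}
  live B5: {v,z}→{e,v,z}
  live B6: {e,v,z}→{e,v,z}
  live B7: ∅→∅
  live B8: {e,v,z}→{v,z}
  live B9: {v,z}→∅

Conflict graph:
  a — {e,v,z}
  d — {e,k,v,z}
  e — {a,d,k,v,z}
  k — {d,e,v,z}
  v — {a,d,e,k,z}
  z — {a,d,e,k,v}

Colouring:
  lower bound: {d,e,k,v,z} mutually conflict ⇒ χ ≥ 5
  5-colouring: R0={e}  R1={v}  R2={z}  R3={a,d}  R4={k}
  χ = 5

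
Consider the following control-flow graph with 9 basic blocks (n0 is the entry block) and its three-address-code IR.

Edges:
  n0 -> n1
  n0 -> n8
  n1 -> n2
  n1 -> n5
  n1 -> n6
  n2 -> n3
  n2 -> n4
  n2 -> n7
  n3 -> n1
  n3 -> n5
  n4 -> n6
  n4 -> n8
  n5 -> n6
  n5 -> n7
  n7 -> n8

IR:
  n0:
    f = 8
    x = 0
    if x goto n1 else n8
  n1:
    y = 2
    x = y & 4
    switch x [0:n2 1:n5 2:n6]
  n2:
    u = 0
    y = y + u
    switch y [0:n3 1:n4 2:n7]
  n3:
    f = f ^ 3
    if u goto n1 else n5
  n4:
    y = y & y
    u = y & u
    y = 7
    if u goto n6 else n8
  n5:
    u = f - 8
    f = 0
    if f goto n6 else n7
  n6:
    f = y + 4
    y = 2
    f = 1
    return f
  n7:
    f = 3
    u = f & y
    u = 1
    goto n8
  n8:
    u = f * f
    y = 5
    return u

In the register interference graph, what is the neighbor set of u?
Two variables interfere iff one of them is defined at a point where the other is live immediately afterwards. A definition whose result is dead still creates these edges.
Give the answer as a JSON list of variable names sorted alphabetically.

Answer: ["f", "y"]

Analysis:
Block summaries:
  n0: def={f,x} ue=∅
  n1: def={x,y} ue=∅
  n2: def={u,y} ue={y}
  n3: def={f} ue={f,u}
  n4: def={u,y} ue={u,y}
  n5: def={f,u} ue={f}
  n6: def={f,y} ue={y}
  n7: def={f,u} ue={y}
  n8: def={u,y} ue={f}

Backward fixpoint:
  n0: in=∅ out={f}
  n1: in={f} out={f,y}
  n2: in={f,y} out={f,u,y}
  n3: in={f,u,y} out={f,y}
  n4: in={f,u,y} out={f,y}
  n5: in={f,y} out={y}
  n6: in={y} out=∅
  n7: in={y} out={f}
  n8: in={f} out=∅

Interference:
  f: {u,x,y}
  u: {f,y}
  x: {f,y}
  y: {f,u,x}

N(u) = ["f", "y"]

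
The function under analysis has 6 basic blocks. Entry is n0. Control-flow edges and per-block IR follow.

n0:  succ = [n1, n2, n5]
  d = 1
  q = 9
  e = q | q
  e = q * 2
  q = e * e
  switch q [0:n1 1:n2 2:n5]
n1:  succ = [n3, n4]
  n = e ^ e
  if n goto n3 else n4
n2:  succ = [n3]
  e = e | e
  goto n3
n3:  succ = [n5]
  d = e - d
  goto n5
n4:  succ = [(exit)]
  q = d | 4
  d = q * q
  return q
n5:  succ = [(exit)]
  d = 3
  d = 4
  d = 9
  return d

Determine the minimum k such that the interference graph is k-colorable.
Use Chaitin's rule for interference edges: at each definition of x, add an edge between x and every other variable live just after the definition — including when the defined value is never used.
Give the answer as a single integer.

Block summaries:
  n0 def {d,e,q} use ∅
  n1 def {n} use {e}
  n2 def {e} use {e}
  n3 def {d} use {d,e}
  n4 def {d,q} use {d}
  n5 def {d} use ∅

Liveness:
  live n0: ∅→{d,e}
  live n1: {d,e}→{d,e}
  live n2: {d,e}→{d,e}
  live n3: {d,e}→∅
  live n4: {d}→∅
  live n5: ∅→∅

Interfere edges:
  d↔{e,n,q}
  e↔{d,n,q}
  n↔{d,e}
  q↔{d,e}

Registers:
  clique {d,e,n} ⇒ need ≥ 3
  3-colouring: R0={d}  R1={e}  R2={n,q}
  χ = 3

Answer: 3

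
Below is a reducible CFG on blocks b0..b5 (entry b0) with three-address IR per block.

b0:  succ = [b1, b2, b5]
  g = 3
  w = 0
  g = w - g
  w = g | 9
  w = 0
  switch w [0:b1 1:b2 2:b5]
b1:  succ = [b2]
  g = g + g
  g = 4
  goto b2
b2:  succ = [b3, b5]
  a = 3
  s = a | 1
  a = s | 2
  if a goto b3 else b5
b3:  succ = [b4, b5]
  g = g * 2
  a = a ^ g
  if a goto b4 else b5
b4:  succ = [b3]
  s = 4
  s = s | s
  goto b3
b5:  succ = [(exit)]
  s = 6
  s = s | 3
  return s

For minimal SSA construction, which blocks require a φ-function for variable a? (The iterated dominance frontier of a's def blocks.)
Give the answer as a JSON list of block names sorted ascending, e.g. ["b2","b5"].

Answer: ["b3", "b5"]

Analysis:
idom tree: b1←b0 b2←b0 b3←b2 b4←b3 b5←b0
Join-block Dom:
  b2: preds {b0,b1}: {b0} ∩ {b0,b1} = {b0}; idom=b0
  b3: preds {b2,b4}: {b0,b2} ∩ {b0,b2,b3,b4} = {b0,b2}; idom=b2
  b5: preds {b0,b2,b3}: {b0} ∩ {b0,b2} ∩ {b0,b2,b3} = {b0}; idom=b0

Frontier:
  b2←b0: walk · to b0
  b2←b1: walk b1 to b0
  b3←b2: walk · to b2
  b3←b4: walk b4→b3 to b2
  b5←b0: walk · to b0
  b5←b2: walk b2 to b0
  b5←b3: walk b3→b2 to b0
  DF(b0)=∅
  DF(b1)={b2}
  DF(b2)={b5}
  DF(b3)={b3,b5}
  DF(b4)={b3}
  DF(b5)=∅

φ for a: defs {b2,b3}
  DF⁺ = {b3,b5}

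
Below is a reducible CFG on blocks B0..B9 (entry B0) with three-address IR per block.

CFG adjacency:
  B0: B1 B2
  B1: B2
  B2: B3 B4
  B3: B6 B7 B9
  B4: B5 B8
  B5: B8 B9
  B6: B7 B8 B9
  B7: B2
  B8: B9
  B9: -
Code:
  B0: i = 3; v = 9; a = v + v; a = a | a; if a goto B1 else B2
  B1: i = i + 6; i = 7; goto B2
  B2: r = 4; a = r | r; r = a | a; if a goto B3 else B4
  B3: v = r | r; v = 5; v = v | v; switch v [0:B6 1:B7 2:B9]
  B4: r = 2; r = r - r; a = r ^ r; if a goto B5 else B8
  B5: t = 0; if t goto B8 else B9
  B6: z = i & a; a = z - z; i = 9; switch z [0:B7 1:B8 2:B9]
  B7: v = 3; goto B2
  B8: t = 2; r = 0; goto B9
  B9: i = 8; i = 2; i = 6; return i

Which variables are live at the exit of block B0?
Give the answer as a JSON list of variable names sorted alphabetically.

Answer: ["i"]

Working:
Per-block:
  B0: def={a,i,v} ue=∅
  B1: def={i} ue={i}
  B2: def={a,r} ue=∅
  B3: def={v} ue={r}
  B4: def={a,r} ue=∅
  B5: def={t} ue=∅
  B6: def={a,i,z} ue={a,i}
  B7: def={v} ue=∅
  B8: def={r,t} ue=∅
  B9: def={i} ue=∅

Liveness:
  B0 li=∅ lo={i}
  B1 li={i} lo={i}
  B2 li={i} lo={a,i,r}
  B3 li={a,i,r} lo={a,i}
  B4 li=∅ lo=∅
  B5 li=∅ lo=∅
  B6 li={a,i} lo={i}
  B7 li={i} lo={i}
  B8 li=∅ lo=∅
  B9 li=∅ lo=∅

live-out(B0) = ["i"]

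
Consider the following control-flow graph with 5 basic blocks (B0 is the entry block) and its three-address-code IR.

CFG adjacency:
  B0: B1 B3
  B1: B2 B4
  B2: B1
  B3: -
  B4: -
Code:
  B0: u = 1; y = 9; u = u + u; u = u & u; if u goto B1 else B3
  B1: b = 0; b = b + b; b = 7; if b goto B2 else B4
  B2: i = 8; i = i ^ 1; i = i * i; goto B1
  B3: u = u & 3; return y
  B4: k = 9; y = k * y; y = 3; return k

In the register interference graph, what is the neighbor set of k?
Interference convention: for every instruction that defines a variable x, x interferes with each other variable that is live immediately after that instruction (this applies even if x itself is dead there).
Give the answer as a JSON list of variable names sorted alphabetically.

Answer: ["y"]

Working:
Per-block:
  B0 def {u,y} use ∅
  B1 def {b} use ∅
  B2 def {i} use ∅
  B3 def {u} use {u,y}
  B4 def {k,y} use {y}

Live sets:
  B0: in=∅ out={u,y}
  B1: in={y} out={y}
  B2: in={y} out={y}
  B3: in={u,y} out=∅
  B4: in={y} out=∅

Conflict graph:
  b — {y}
  i — {y}
  k — {y}
  u — {y}
  y — {b,i,k,u}

N(k) = ["y"]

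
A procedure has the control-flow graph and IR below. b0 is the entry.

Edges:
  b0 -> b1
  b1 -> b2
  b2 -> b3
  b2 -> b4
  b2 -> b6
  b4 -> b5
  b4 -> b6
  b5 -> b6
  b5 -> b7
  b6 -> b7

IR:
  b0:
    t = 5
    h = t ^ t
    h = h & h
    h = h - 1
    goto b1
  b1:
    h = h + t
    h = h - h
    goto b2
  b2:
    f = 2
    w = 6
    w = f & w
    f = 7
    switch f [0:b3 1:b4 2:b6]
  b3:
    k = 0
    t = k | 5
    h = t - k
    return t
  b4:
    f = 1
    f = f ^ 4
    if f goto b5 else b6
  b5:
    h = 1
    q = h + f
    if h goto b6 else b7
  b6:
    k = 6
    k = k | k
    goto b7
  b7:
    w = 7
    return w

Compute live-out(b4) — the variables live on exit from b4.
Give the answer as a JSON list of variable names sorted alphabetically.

def/use:
  b0: def={h,t} ue=∅
  b1: def={h} ue={h,t}
  b2: def={f,w} ue=∅
  b3: def={h,k,t} ue=∅
  b4: def={f} ue=∅
  b5: def={h,q} ue={f}
  b6: def={k} ue=∅
  b7: def={w} ue=∅

Backward fixpoint:
  b0 li=∅ lo={h,t}
  b1 li={h,t} lo=∅
  b2 li=∅ lo=∅
  b3 li=∅ lo=∅
  b4 li=∅ lo={f}
  b5 li={f} lo=∅
  b6 li=∅ lo=∅
  b7 li=∅ lo=∅

live-out(b4) = ["f"]

Answer: ["f"]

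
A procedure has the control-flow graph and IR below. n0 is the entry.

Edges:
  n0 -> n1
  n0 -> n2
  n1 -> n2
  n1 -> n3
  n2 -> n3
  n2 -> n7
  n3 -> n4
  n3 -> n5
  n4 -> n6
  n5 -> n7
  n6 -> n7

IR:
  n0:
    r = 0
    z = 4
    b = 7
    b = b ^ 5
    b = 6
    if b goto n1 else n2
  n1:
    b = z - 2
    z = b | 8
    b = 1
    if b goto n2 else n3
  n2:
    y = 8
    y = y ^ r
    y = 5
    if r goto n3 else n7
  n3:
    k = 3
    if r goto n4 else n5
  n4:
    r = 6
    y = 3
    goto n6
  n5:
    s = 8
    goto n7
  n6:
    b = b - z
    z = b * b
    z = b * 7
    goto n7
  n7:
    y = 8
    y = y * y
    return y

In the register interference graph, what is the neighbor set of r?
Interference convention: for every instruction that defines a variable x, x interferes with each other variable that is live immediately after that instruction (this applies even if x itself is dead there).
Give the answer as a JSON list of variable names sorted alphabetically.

Per-block:
  n0: def={b,r,z} ue=∅
  n1: def={b,z} ue={z}
  n2: def={y} ue={r}
  n3: def={k} ue={r}
  n4: def={r,y} ue=∅
  n5: def={s} ue=∅
  n6: def={b,z} ue={b,z}
  n7: def={y} ue=∅

Liveness:
  n0 li=∅ lo={b,r,z}
  n1 li={r,z} lo={b,r,z}
  n2 li={b,r,z} lo={b,r,z}
  n3 li={b,r,z} lo={b,z}
  n4 li={b,z} lo={b,z}
  n5 li=∅ lo=∅
  n6 li={b,z} lo=∅
  n7 li=∅ lo=∅

Conflict graph:
  b — {k,r,y,z}
  k — {b,r,z}
  r — {b,k,y,z}
  s — ∅
  y — {b,r,z}
  z — {b,k,r,y}

N(r) = ["b", "k", "y", "z"]

Answer: ["b", "k", "y", "z"]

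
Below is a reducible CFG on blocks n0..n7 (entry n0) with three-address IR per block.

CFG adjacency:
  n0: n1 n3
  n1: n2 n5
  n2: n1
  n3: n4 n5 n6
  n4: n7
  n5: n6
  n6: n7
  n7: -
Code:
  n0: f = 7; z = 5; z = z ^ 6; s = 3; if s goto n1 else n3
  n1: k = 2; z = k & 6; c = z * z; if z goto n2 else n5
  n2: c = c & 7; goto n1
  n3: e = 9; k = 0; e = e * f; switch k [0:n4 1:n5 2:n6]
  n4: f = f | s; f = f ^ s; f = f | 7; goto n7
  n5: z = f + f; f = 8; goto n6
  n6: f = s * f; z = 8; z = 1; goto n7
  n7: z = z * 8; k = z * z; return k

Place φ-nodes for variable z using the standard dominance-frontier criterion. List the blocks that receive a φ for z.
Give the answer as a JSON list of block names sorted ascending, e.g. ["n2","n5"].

idom tree: n1←n0 n2←n1 n3←n0 n4←n3 n5←n0 n6←n0 n7←n0
Join-block Dom:
  n1: preds {n0,n2}: {n0} ∩ {n0,n1,n2} = {n0}; idom=n0
  n5: preds {n1,n3}: {n0,n1} ∩ {n0,n3} = {n0}; idom=n0
  n6: preds {n3,n5}: {n0,n3} ∩ {n0,n5} = {n0}; idom=n0
  n7: preds {n4,n6}: {n0,n3,n4} ∩ {n0,n6} = {n0}; idom=n0

DF derivation:
  n1←n0: walk · to n0
  n1←n2: walk n2→n1 to n0
  n5←n1: walk n1 to n0
  n5←n3: walk n3 to n0
  n6←n3: walk n3 to n0
  n6←n5: walk n5 to n0
  n7←n4: walk n4→n3 to n0
  n7←n6: walk n6 to n0
  n0: DF=∅
  n1: DF={n1,n5}
  n2: DF={n1}
  n3: DF={n5,n6,n7}
  n4: DF={n7}
  n5: DF={n6}
  n6: DF={n7}
  n7: DF=∅

φ for z: defs {n0,n1,n5,n6,n7}
  DF⁺ = {n1,n5,n6,n7}

Answer: ["n1", "n5", "n6", "n7"]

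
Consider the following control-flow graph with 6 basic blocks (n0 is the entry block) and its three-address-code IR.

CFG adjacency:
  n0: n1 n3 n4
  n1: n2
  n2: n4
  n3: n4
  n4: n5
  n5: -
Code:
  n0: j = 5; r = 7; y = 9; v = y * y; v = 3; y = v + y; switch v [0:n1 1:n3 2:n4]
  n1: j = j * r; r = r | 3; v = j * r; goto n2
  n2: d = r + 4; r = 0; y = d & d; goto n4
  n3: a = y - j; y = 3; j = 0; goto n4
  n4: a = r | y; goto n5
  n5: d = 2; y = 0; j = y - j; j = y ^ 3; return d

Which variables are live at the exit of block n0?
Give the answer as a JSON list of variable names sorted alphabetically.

Answer: ["j", "r", "y"]

Working:
Block summaries:
  n0: def={j,r,v,y} ue=∅
  n1: def={j,r,v} ue={j,r}
  n2: def={d,r,y} ue={r}
  n3: def={a,j,y} ue={j,y}
  n4: def={a} ue={r,y}
  n5: def={d,j,y} ue={j}

Liveness:
  n0 li=∅ lo={j,r,y}
  n1 li={j,r} lo={j,r}
  n2 li={j,r} lo={j,r,y}
  n3 li={j,r,y} lo={j,r,y}
  n4 li={j,r,y} lo={j}
  n5 li={j} lo=∅

live-out(n0) = ["j", "r", "y"]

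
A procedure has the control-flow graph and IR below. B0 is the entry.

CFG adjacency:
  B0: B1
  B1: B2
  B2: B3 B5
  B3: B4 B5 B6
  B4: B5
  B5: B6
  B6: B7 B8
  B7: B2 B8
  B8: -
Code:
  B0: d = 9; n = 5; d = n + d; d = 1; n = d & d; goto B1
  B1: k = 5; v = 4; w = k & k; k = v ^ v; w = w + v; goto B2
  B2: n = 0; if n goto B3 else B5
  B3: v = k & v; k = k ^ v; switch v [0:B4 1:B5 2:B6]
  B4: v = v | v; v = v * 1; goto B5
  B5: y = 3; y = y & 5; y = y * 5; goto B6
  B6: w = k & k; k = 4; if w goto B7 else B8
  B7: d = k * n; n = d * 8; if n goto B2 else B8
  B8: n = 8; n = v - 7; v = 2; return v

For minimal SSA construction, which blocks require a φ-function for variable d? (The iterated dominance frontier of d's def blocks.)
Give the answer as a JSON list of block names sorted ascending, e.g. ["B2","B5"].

Answer: ["B2", "B8"]

Working:
idom tree: B1←B0 B2←B1 B3←B2 B4←B3 B5←B2 B6←B2 B7←B6 B8←B6
Join-block Dom:
  B2: preds {B1,B7}: {B0,B1} ∩ {B0,B1,B2,B6,B7} = {B0,B1}; idom=B1
  B5: preds {B2,B3,B4}: {B0,B1,B2} ∩ {B0,B1,B2,B3} ∩ {B0,B1,B2,B3,B4} = {B0,B1,B2}; idom=B2
  B6: preds {B3,B5}: {B0,B1,B2,B3} ∩ {B0,B1,B2,B5} = {B0,B1,B2}; idom=B2
  B8: preds {B6,B7}: {B0,B1,B2,B6} ∩ {B0,B1,B2,B6,B7} = {B0,B1,B2,B6}; idom=B6

Frontier:
  join B2 pred B1: · stop@B1
  join B2 pred B7: B7→B6→B2 stop@B1
  join B5 pred B2: · stop@B2
  join B5 pred B3: B3 stop@B2
  join B5 pred B4: B4→B3 stop@B2
  join B6 pred B3: B3 stop@B2
  join B6 pred B5: B5 stop@B2
  join B8 pred B6: · stop@B6
  join B8 pred B7: B7 stop@B6
  B0 → ∅
  B1 → ∅
  B2 → {B2}
  B3 → {B5,B6}
  B4 → {B5}
  B5 → {B6}
  B6 → {B2}
  B7 → {B2,B8}
  B8 → ∅

φ for d: defs {B0,B7}
  DF⁺ = {B2,B8}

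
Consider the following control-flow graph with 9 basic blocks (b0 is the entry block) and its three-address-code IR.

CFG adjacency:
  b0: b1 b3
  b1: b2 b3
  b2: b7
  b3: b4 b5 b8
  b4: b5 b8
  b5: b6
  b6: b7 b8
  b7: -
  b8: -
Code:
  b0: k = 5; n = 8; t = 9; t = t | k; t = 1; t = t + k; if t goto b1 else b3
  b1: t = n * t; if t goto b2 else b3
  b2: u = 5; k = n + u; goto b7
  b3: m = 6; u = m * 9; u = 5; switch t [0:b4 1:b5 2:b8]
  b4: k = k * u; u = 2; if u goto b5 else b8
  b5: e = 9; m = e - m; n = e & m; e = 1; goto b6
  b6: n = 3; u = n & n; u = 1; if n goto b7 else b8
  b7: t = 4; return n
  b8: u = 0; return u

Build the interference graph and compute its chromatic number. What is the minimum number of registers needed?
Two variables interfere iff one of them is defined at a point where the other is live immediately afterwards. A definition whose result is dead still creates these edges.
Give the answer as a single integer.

Answer: 4

Derivation:
def/use:
  b0 def {k,n,t} use ∅
  b1 def {t} use {n,t}
  b2 def {k,u} use {n}
  b3 def {m,u} use {t}
  b4 def {k,u} use {k,u}
  b5 def {e,m,n} use {m}
  b6 def {n,u} use ∅
  b7 def {t} use {n}
  b8 def {u} use ∅

Liveness:
  live b0: ∅→{k,n,t}
  live b1: {k,n,t}→{k,n,t}
  live b2: {n}→{n}
  live b3: {k,t}→{k,m,u}
  live b4: {k,m,u}→{m}
  live b5: {m}→∅
  live b6: ∅→{n}
  live b7: {n}→∅
  live b8: ∅→∅

Interference:
  e: {m}
  k: {m,n,t,u}
  m: {e,k,t,u}
  n: {k,t,u}
  t: {k,m,n,u}
  u: {k,m,n,t}

Colouring:
  clique {k,m,t,u} ⇒ need ≥ 4
  assign e→r0 k→r0 m→r1 n→r1 t→r2 u→r3 — no edge inside a register ⇒ χ ≤ 4
  χ = 4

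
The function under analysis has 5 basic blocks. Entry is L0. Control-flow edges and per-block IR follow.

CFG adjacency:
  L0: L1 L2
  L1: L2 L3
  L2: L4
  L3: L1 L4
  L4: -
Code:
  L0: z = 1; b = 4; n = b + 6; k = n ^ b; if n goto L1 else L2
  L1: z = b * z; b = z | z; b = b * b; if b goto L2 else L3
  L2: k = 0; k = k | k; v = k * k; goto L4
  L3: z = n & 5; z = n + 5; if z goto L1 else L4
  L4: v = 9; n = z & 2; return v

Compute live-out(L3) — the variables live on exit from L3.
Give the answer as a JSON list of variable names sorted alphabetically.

Block summaries:
  L0: def={b,k,n,z} ue=∅
  L1: def={b,z} ue={b,z}
  L2: def={k,v} ue=∅
  L3: def={z} ue={n}
  L4: def={n,v} ue={z}

Live sets:
  live L0: ∅→{b,n,z}
  live L1: {b,n,z}→{b,n,z}
  live L2: {z}→{z}
  live L3: {b,n}→{b,n,z}
  live L4: {z}→∅

live-out(L3) = ["b", "n", "z"]

Answer: ["b", "n", "z"]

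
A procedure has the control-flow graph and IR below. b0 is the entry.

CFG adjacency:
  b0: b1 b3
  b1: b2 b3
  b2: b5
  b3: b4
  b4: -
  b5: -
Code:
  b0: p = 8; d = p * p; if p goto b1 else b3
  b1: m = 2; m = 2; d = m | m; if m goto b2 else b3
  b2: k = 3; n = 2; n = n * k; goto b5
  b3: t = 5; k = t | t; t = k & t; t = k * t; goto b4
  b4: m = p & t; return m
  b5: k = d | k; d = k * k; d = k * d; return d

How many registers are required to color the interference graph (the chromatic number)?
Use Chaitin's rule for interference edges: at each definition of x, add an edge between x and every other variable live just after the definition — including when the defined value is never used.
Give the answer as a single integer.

Answer: 3

Working:
Block summaries:
  b0: def={d,p} ue=∅
  b1: def={d,m} ue=∅
  b2: def={k,n} ue=∅
  b3: def={k,t} ue=∅
  b4: def={m} ue={p,t}
  b5: def={d,k} ue={d,k}

Liveness:
  b0 li=∅ lo={p}
  b1 li={p} lo={d,p}
  b2 li={d} lo={d,k}
  b3 li={p} lo={p,t}
  b4 li={p,t} lo=∅
  b5 li={d,k} lo=∅

Interference:
  d: {k,m,n,p}
  k: {d,n,p,t}
  m: {d,p}
  n: {d,k}
  p: {d,k,m,t}
  t: {k,p}

Chromatic number:
  clique {d,k,n} ⇒ need ≥ 3
  3-colouring: c0={d,t}  c1={k,m}  c2={n,p}
  χ = 3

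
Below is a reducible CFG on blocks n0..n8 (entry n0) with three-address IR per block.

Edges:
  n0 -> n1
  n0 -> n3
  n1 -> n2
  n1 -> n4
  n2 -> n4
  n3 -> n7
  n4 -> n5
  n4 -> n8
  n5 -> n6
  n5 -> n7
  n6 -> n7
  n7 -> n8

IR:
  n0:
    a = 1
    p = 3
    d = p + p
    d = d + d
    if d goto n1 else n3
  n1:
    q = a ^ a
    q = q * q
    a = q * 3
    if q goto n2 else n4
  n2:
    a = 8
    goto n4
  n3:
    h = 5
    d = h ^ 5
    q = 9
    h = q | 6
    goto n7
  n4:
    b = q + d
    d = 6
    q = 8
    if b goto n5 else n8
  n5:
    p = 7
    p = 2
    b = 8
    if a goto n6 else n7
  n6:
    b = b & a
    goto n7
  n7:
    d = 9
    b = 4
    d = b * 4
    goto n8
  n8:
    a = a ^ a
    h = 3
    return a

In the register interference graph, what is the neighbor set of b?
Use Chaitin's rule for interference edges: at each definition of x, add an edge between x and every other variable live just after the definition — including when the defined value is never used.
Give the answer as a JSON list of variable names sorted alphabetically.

Answer: ["a", "d", "q"]

Derivation:
def/use:
  n0: def={a,d,p} ue=∅
  n1: def={a,q} ue={a}
  n2: def={a} ue=∅
  n3: def={d,h,q} ue=∅
  n4: def={b,d,q} ue={d,q}
  n5: def={b,p} ue={a}
  n6: def={b} ue={a,b}
  n7: def={b,d} ue=∅
  n8: def={a,h} ue={a}

Backward fixpoint:
  n0: in=∅ out={a,d}
  n1: in={a,d} out={a,d,q}
  n2: in={d,q} out={a,d,q}
  n3: in={a} out={a}
  n4: in={a,d,q} out={a}
  n5: in={a} out={a,b}
  n6: in={a,b} out={a}
  n7: in={a} out={a}
  n8: in={a} out=∅

Interference:
  a↔{b,d,h,p,q}
  b↔{a,d,q}
  d↔{a,b,q}
  h↔{a}
  p↔{a}
  q↔{a,b,d}

N(b) = ["a", "d", "q"]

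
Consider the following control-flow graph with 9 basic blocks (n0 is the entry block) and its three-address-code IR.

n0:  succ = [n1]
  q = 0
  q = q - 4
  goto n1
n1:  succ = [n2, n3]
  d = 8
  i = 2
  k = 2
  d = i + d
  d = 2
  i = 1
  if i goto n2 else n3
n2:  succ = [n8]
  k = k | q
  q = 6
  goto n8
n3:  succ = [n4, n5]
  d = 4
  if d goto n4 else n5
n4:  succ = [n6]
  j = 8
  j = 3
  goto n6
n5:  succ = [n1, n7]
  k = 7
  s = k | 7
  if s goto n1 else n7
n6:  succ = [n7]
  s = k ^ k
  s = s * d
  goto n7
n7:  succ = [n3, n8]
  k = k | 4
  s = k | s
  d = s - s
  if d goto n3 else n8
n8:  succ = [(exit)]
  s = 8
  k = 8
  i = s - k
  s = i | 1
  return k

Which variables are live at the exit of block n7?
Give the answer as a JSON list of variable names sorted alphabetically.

Answer: ["k", "q"]

Derivation:
def/use:
  n0 def {q} use ∅
  n1 def {d,i,k} use ∅
  n2 def {k,q} use {k,q}
  n3 def {d} use ∅
  n4 def {j} use ∅
  n5 def {k,s} use ∅
  n6 def {s} use {d,k}
  n7 def {d,k,s} use {k,s}
  n8 def {i,k,s} use ∅

Live sets:
  n0 li=∅ lo={q}
  n1 li={q} lo={k,q}
  n2 li={k,q} lo=∅
  n3 li={k,q} lo={d,k,q}
  n4 li={d,k,q} lo={d,k,q}
  n5 li={q} lo={k,q,s}
  n6 li={d,k,q} lo={k,q,s}
  n7 li={k,q,s} lo={k,q}
  n8 li=∅ lo=∅

live-out(n7) = ["k", "q"]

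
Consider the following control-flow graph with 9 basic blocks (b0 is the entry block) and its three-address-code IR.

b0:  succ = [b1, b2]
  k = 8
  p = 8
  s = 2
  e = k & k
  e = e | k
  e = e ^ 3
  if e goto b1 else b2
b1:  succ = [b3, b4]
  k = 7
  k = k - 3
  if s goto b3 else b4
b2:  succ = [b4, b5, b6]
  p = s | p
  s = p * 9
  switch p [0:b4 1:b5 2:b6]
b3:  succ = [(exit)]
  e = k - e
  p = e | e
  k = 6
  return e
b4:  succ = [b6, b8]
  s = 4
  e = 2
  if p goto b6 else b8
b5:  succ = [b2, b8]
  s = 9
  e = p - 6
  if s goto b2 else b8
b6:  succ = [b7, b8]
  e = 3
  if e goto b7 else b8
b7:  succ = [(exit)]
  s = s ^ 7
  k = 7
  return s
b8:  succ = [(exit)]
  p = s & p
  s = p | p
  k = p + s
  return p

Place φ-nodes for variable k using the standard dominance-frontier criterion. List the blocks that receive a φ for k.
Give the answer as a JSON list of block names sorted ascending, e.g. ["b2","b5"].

Answer: ["b4", "b6", "b8"]

Derivation:
idom tree: b1←b0 b2←b0 b3←b1 b4←b0 b5←b2 b6←b0 b7←b6 b8←b0
Join-block Dom:
  b2: preds {b0,b5}: {b0} ∩ {b0,b2,b5} = {b0}; idom=b0
  b4: preds {b1,b2}: {b0,b1} ∩ {b0,b2} = {b0}; idom=b0
  b6: preds {b2,b4}: {b0,b2} ∩ {b0,b4} = {b0}; idom=b0
  b8: preds {b4,b5,b6}: {b0,b4} ∩ {b0,b2,b5} ∩ {b0,b6} = {b0}; idom=b0

Frontier:
  b2←b0: walk · to b0
  b2←b5: walk b5→b2 to b0
  b4←b1: walk b1 to b0
  b4←b2: walk b2 to b0
  b6←b2: walk b2 to b0
  b6←b4: walk b4 to b0
  b8←b4: walk b4 to b0
  b8←b5: walk b5→b2 to b0
  b8←b6: walk b6 to b0
  b0 → ∅
  b1 → {b4}
  b2 → {b2,b4,b6,b8}
  b3 → ∅
  b4 → {b6,b8}
  b5 → {b2,b8}
  b6 → {b8}
  b7 → ∅
  b8 → ∅

φ for k: defs {b0,b1,b3,b7,b8}
  DF⁺ = {b4,b6,b8}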